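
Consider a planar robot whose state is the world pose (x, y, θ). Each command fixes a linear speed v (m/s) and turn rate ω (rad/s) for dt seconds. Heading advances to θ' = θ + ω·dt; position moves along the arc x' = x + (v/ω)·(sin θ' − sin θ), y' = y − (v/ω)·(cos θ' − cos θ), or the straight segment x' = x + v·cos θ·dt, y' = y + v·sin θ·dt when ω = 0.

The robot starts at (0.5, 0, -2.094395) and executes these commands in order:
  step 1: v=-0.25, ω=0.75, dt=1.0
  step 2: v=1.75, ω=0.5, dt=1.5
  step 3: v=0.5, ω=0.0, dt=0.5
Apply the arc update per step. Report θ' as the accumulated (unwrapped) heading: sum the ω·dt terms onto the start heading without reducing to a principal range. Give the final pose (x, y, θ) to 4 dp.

step 1: θ'=-1.3444 (R=-0.3333) → pose (0.5362, 0.2415, -1.3444)
step 2: θ'=-0.5944 (R=3.5000) → pose (1.9868, -1.8726, -0.5944)
step 3: θ'=-0.5944 (straight) → pose (2.1939, -2.0126, -0.5944)

(2.1939, -2.0126, -0.5944)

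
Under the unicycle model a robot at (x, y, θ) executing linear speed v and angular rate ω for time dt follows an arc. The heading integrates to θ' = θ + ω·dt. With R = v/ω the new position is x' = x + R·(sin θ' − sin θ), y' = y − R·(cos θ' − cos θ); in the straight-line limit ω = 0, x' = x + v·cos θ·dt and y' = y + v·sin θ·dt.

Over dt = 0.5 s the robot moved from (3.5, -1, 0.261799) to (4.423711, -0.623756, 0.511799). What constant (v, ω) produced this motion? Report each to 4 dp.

Δθ = 0.511799 − 0.261799 = 0.250000
ω = Δθ/dt = 0.250000/0.5 = 0.5000
R = Δx/(sin θ' − sin θ) = 4.0000
v = R·ω = 4.0000·0.5000 = 2.0000

v = 2.0000, ω = 0.5000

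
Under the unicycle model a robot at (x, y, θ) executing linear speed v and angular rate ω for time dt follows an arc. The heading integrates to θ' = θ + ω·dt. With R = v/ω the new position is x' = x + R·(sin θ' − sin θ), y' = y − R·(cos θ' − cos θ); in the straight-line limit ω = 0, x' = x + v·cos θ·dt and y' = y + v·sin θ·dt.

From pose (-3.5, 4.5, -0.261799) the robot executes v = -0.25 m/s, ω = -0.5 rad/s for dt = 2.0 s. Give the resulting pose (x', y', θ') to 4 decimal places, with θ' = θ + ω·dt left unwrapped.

θ' = -0.2618 + -0.5·2.0 = -1.2618
R = v/ω = -0.25/-0.5 = 0.5000
x' = -3.5 + 0.5000·(sin -1.2618 − sin -0.2618) = -3.8469
y' = 4.5 − 0.5000·(cos -1.2618 − cos -0.2618) = 4.8309

(-3.8469, 4.8309, -1.2618)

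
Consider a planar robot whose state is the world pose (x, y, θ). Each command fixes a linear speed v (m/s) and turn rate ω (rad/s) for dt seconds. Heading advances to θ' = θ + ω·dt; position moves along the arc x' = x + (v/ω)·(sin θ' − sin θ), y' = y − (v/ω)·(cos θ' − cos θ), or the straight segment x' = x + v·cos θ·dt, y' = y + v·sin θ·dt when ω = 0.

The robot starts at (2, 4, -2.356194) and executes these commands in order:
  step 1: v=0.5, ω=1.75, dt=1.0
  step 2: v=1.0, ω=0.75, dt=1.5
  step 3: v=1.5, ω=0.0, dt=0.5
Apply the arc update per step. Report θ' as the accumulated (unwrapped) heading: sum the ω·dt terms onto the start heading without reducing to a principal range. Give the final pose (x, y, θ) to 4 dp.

(4.1113, 3.8729, 0.5188)

step 1: θ'=-0.6062 (R=0.2857) → pose (2.0392, 3.5632, -0.6062)
step 2: θ'=0.5188 (R=1.3333) → pose (3.4600, 3.5010, 0.5188)
step 3: θ'=0.5188 (straight) → pose (4.1113, 3.8729, 0.5188)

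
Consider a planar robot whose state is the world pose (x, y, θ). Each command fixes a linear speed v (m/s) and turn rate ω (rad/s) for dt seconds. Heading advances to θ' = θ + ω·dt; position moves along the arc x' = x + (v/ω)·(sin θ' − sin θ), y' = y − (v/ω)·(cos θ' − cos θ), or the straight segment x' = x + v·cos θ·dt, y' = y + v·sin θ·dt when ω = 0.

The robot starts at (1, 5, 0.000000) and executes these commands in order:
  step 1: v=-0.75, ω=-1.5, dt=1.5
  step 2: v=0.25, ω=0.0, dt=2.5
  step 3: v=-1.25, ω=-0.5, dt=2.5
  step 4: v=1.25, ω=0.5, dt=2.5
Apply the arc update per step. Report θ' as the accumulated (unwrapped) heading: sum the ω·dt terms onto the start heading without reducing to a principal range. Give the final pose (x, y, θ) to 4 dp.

step 1: θ'=-2.2500 (R=0.5000) → pose (0.6110, 5.8141, -2.2500)
step 2: θ'=-2.2500 (straight) → pose (0.2184, 5.3278, -2.2500)
step 3: θ'=-3.5000 (R=2.5000) → pose (3.0405, 6.0985, -3.5000)
step 4: θ'=-2.2500 (R=2.5000) → pose (0.2184, 5.3278, -2.2500)

(0.2184, 5.3278, -2.2500)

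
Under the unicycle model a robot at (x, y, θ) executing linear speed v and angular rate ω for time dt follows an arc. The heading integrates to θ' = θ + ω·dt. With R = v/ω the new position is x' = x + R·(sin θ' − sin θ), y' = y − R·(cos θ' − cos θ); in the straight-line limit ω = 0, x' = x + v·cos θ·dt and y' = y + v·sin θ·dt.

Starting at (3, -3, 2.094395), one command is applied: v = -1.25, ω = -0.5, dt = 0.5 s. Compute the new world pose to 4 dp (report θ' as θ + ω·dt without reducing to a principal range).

θ' = 2.0944 + -0.5·0.5 = 1.8444
R = v/ω = -1.25/-0.5 = 2.5000
x' = 3 + 2.5000·(sin 1.8444 − sin 2.0944) = 3.2419
y' = -3 − 2.5000·(cos 1.8444 − cos 2.0944) = -3.5745

(3.2419, -3.5745, 1.8444)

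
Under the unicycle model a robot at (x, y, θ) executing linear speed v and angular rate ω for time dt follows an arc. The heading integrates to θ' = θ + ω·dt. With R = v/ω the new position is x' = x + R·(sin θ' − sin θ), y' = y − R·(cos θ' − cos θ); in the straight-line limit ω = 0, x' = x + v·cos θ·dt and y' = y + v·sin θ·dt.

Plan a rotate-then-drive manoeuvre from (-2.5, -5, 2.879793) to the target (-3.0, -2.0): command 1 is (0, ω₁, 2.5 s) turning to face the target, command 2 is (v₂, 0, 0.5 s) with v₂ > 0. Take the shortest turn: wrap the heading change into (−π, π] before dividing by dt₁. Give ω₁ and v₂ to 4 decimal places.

heading to target = atan2(-2−-5, -3−-2.5) = 1.7359
Δθ = wrap(1.7359 − 2.8798) = -1.1438; ω₁ = Δθ/dt₁ = -0.4575
distance = √((-3−-2.5)² + (-2−-5)²) = 3.0414; v₂ = distance/dt₂ = 6.0828

ω₁ = -0.4575, v₂ = 6.0828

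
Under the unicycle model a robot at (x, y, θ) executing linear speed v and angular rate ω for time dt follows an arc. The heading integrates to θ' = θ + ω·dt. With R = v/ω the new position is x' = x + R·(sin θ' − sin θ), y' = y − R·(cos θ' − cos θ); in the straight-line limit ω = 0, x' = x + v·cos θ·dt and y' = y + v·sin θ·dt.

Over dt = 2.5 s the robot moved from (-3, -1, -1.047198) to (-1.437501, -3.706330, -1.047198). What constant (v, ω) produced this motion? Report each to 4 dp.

v = 1.2500, ω = 0.0000

Δθ = -1.047198 − -1.047198 = 0.000000
ω = Δθ/dt = 0.000000/2.5 = 0.0000
ω = 0 → v = (Δx·cos θ + Δy·sin θ)/dt = 1.2500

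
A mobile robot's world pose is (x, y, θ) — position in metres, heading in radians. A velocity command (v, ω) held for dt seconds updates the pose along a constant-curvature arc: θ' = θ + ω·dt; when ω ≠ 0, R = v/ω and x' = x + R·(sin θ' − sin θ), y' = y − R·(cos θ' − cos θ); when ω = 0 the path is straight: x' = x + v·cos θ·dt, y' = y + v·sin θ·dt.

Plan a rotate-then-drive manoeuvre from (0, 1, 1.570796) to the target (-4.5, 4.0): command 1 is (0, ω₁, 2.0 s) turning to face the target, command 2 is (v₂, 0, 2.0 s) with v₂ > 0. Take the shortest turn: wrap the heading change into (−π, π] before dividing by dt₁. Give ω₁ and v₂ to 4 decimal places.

heading to target = atan2(4−1, -4.5−0) = 2.5536
Δθ = wrap(2.5536 − 1.5708) = 0.9828; ω₁ = Δθ/dt₁ = 0.4914
distance = √((-4.5−0)² + (4−1)²) = 5.4083; v₂ = distance/dt₂ = 2.7042

ω₁ = 0.4914, v₂ = 2.7042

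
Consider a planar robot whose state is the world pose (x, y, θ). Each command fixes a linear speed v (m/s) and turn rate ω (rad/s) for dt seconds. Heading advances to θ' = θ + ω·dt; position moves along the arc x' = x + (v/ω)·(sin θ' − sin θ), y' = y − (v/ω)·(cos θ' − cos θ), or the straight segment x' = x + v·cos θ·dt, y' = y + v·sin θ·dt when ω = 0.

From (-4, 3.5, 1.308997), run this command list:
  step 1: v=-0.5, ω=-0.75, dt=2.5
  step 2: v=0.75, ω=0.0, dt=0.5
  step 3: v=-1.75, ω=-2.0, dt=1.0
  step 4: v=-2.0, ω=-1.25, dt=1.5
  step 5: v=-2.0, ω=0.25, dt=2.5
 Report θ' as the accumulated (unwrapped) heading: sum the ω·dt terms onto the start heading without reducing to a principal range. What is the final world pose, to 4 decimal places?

step 1: θ'=-0.5660 (R=0.6667) → pose (-5.0015, 3.1098, -0.5660)
step 2: θ'=-0.5660 (straight) → pose (-4.6849, 2.9087, -0.5660)
step 3: θ'=-2.5660 (R=0.8750) → pose (-4.6920, 4.3813, -2.5660)
step 4: θ'=-4.4410 (R=1.6000) → pose (-2.2796, 3.4680, -4.4410)
step 5: θ'=-3.8160 (R=-8.0000) → pose (0.4321, -0.6360, -3.8160)

(0.4321, -0.6360, -3.8160)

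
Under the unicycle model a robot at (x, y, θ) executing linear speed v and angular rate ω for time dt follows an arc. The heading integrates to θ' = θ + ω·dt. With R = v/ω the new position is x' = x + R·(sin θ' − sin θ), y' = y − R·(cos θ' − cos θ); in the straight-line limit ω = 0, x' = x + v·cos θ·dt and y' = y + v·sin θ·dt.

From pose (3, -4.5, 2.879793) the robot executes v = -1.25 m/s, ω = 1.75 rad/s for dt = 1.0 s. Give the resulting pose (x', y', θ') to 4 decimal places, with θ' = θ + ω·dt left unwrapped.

(3.8967, -3.8690, 4.6298)

θ' = 2.8798 + 1.75·1.0 = 4.6298
R = v/ω = -1.25/1.75 = -0.7143
x' = 3 + -0.7143·(sin 4.6298 − sin 2.8798) = 3.8967
y' = -4.5 − -0.7143·(cos 4.6298 − cos 2.8798) = -3.8690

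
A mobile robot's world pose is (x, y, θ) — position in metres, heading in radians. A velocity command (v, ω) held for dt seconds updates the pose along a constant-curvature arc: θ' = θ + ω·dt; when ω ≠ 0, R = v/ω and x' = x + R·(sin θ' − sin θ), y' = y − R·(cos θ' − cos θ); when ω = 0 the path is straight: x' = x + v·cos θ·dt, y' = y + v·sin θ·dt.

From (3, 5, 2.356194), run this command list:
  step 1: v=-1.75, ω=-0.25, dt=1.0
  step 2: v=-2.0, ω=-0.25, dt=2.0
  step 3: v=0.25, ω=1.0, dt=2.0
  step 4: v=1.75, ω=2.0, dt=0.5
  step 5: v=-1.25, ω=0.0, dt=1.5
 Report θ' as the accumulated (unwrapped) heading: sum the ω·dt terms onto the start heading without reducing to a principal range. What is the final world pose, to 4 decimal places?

step 1: θ'=2.1062 (R=7.0000) → pose (4.0707, 3.6215, 2.1062)
step 2: θ'=1.6062 (R=8.0000) → pose (5.1852, -0.1768, 1.6062)
step 3: θ'=3.6062 (R=0.2500) → pose (4.8233, 0.0378, 3.6062)
step 4: θ'=4.6062 (R=0.8750) → pose (4.3453, -0.6517, 4.6062)
step 5: θ'=4.6062 (straight) → pose (4.5440, 1.2128, 4.6062)

(4.5440, 1.2128, 4.6062)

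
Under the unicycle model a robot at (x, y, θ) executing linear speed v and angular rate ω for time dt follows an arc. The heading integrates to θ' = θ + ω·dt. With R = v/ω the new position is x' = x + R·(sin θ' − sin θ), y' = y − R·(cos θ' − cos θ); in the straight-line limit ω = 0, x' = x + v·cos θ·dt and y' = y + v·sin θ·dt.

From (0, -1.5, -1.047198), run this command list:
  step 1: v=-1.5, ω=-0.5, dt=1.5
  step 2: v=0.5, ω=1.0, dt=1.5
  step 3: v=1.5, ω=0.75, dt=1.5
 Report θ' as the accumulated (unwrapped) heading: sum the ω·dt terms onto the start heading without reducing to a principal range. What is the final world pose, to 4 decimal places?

(2.0740, 0.6424, 0.8278)

step 1: θ'=-1.7972 (R=3.0000) → pose (-0.3254, 0.6734, -1.7972)
step 2: θ'=-0.2972 (R=0.5000) → pose (0.0155, 0.0831, -0.2972)
step 3: θ'=0.8278 (R=2.0000) → pose (2.0740, 0.6424, 0.8278)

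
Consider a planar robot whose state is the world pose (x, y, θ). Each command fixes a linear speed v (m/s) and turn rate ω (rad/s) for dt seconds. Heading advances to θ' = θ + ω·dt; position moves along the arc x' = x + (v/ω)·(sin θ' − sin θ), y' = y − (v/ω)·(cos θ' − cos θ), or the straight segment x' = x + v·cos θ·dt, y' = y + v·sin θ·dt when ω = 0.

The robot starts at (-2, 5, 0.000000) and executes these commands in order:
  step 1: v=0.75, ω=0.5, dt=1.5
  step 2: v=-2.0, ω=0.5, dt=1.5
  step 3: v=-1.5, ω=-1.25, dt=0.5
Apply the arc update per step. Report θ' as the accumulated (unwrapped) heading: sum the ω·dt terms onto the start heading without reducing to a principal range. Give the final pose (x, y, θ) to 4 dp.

step 1: θ'=0.7500 (R=1.5000) → pose (-0.9775, 5.4025, 0.7500)
step 2: θ'=1.5000 (R=-4.0000) → pose (-2.2410, 2.7587, 1.5000)
step 3: θ'=0.8750 (R=1.2000) → pose (-2.5169, 2.0743, 0.8750)

(-2.5169, 2.0743, 0.8750)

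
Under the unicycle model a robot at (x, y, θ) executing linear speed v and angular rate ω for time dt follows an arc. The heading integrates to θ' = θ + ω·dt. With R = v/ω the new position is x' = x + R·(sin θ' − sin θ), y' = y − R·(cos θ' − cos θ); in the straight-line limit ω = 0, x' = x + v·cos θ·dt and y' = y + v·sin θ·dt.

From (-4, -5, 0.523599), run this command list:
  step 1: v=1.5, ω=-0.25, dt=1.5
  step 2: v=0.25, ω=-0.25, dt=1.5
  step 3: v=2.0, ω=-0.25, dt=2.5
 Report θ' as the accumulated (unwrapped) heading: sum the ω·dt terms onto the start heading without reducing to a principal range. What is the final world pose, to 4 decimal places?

step 1: θ'=0.1486 (R=-6.0000) → pose (-1.8883, -4.2623, 0.1486)
step 2: θ'=-0.2264 (R=-1.0000) → pose (-1.5158, -4.2768, -0.2264)
step 3: θ'=-0.8514 (R=-8.0000) → pose (2.7061, -6.8012, -0.8514)

(2.7061, -6.8012, -0.8514)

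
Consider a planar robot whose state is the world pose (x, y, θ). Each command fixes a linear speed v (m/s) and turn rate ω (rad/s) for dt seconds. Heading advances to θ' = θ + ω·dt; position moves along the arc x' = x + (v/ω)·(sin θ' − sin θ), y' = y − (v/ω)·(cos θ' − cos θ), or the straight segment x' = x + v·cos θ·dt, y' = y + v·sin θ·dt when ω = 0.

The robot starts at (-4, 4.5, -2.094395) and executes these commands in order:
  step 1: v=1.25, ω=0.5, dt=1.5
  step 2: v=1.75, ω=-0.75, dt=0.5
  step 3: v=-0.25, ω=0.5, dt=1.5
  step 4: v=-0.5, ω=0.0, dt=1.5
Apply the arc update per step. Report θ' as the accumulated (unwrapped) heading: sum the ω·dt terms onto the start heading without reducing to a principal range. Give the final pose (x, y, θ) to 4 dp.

step 1: θ'=-1.3444 (R=2.5000) → pose (-4.2711, 2.6888, -1.3444)
step 2: θ'=-1.7194 (R=-2.3333) → pose (-4.2373, 1.8196, -1.7194)
step 3: θ'=-0.9694 (R=-0.5000) → pose (-4.3195, 2.1765, -0.9694)
step 4: θ'=-0.9694 (straight) → pose (-4.7439, 2.7949, -0.9694)

(-4.7439, 2.7949, -0.9694)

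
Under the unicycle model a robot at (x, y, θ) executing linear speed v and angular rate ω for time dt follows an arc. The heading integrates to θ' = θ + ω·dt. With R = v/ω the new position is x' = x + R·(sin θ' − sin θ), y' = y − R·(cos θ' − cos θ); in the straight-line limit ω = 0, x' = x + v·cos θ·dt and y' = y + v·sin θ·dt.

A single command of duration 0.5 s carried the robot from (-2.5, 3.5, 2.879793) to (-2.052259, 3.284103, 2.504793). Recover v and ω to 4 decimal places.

v = -1.0000, ω = -0.7500

Δθ = 2.504793 − 2.879793 = -0.375000
ω = Δθ/dt = -0.375000/0.5 = -0.7500
R = Δx/(sin θ' − sin θ) = 1.3333
v = R·ω = 1.3333·-0.7500 = -1.0000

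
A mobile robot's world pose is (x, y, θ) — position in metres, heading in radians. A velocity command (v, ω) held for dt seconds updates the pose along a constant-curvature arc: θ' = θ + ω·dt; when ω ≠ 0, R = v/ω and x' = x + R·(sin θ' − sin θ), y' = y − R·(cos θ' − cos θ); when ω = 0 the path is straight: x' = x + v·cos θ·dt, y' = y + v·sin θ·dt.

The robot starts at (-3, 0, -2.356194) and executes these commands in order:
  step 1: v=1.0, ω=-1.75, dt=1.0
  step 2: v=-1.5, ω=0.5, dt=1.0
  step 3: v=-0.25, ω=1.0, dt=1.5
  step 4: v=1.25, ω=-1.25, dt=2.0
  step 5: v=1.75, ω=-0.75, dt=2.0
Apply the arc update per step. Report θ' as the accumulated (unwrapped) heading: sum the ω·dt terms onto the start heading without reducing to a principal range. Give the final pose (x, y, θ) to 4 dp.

step 1: θ'=-4.1062 (R=-0.5714) → pose (-3.8737, 0.0785, -4.1062)
step 2: θ'=-3.6062 (R=-3.0000) → pose (-2.7524, -0.8943, -3.6062)
step 3: θ'=-2.1062 (R=-0.2500) → pose (-2.4254, -0.7983, -2.1062)
step 4: θ'=-4.6062 (R=-1.0000) → pose (-4.2798, -0.3941, -4.6062)
step 5: θ'=-6.1062 (R=-2.3333) → pose (-2.3704, 2.1501, -6.1062)

(-2.3704, 2.1501, -6.1062)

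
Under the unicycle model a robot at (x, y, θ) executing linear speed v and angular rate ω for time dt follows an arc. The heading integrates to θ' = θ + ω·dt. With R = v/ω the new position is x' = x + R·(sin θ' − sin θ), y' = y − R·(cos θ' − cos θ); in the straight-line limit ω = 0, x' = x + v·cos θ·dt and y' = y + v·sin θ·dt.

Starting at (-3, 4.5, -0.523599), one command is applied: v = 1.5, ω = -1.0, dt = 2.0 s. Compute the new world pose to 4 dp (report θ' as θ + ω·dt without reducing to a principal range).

θ' = -0.5236 + -1.0·2.0 = -2.5236
R = v/ω = 1.5/-1.0 = -1.5000
x' = -3 + -1.5000·(sin -2.5236 − sin -0.5236) = -2.8809
y' = 4.5 − -1.5000·(cos -2.5236 − cos -0.5236) = 1.9784

(-2.8809, 1.9784, -2.5236)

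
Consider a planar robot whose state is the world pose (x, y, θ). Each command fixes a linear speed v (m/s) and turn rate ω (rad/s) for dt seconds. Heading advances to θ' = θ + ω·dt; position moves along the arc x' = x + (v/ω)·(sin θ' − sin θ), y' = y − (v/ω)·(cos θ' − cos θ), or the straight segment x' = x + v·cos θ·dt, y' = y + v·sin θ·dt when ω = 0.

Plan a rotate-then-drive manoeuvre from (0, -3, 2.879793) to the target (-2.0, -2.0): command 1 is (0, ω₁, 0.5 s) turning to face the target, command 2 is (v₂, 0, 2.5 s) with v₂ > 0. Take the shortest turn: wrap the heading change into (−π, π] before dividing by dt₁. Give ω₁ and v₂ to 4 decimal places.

ω₁ = -0.4037, v₂ = 0.8944

heading to target = atan2(-2−-3, -2−0) = 2.6779
Δθ = wrap(2.6779 − 2.8798) = -0.2018; ω₁ = Δθ/dt₁ = -0.4037
distance = √((-2−0)² + (-2−-3)²) = 2.2361; v₂ = distance/dt₂ = 0.8944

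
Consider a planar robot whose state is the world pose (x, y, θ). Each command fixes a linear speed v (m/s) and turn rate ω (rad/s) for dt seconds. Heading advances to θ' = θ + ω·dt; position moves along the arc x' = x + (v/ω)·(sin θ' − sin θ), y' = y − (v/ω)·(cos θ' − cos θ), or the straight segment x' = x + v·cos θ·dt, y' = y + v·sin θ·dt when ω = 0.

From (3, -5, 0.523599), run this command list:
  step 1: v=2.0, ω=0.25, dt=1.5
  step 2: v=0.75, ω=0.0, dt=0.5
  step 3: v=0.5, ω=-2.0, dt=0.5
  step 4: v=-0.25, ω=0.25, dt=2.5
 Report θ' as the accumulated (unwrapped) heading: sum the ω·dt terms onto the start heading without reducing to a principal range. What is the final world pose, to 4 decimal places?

(5.1128, -2.7958, 0.5236)

step 1: θ'=0.8986 (R=8.0000) → pose (5.2596, -3.0535, 0.8986)
step 2: θ'=0.8986 (straight) → pose (5.4932, -2.7600, 0.8986)
step 3: θ'=-0.1014 (R=-0.2500) → pose (5.7141, -2.6670, -0.1014)
step 4: θ'=0.5236 (R=-1.0000) → pose (5.1128, -2.7958, 0.5236)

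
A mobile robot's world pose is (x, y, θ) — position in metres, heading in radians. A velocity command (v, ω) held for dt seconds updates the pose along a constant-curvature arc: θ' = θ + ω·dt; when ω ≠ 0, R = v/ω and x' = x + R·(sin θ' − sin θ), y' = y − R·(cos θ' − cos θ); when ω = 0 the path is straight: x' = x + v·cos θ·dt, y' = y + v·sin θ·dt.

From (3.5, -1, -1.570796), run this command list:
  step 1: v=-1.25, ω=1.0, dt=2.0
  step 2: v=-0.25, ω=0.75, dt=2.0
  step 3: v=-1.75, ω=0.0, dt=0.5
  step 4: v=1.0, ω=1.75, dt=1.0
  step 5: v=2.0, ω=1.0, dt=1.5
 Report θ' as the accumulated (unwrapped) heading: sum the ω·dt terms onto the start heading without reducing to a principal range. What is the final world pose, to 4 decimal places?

step 1: θ'=0.4292 (R=-1.2500) → pose (1.7298, 0.1366, 0.4292)
step 2: θ'=1.9292 (R=-0.3333) → pose (1.5564, -0.2834, 1.9292)
step 3: θ'=1.9292 (straight) → pose (1.8633, -1.1028, 1.9292)
step 4: θ'=3.6792 (R=0.5714) → pose (1.0356, -0.8124, 3.6792)
step 5: θ'=5.1792 (R=2.0000) → pose (0.2737, -3.4304, 5.1792)

(0.2737, -3.4304, 5.1792)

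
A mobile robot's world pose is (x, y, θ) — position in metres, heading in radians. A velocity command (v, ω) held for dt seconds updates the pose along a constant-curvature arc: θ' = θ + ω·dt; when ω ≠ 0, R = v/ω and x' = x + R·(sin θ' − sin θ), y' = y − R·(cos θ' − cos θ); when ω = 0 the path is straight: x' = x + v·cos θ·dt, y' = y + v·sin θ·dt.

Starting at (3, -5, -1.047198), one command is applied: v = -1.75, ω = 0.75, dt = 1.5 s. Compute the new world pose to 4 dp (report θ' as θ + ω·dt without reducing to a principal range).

(0.7979, -3.8404, 0.0778)

θ' = -1.0472 + 0.75·1.5 = 0.0778
R = v/ω = -1.75/0.75 = -2.3333
x' = 3 + -2.3333·(sin 0.0778 − sin -1.0472) = 0.7979
y' = -5 − -2.3333·(cos 0.0778 − cos -1.0472) = -3.8404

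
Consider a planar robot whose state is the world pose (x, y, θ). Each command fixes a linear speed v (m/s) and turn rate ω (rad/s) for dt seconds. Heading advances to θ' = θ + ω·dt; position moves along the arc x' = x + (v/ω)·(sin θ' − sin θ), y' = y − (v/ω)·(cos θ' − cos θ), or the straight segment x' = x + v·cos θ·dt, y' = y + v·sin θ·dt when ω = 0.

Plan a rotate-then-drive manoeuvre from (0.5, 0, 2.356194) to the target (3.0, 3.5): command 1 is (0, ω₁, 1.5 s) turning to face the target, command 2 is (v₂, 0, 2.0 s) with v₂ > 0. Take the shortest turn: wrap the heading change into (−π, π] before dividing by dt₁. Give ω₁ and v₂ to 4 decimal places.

heading to target = atan2(3.5−0, 3−0.5) = 0.9505
Δθ = wrap(0.9505 − 2.3562) = -1.4056; ω₁ = Δθ/dt₁ = -0.9371
distance = √((3−0.5)² + (3.5−0)²) = 4.3012; v₂ = distance/dt₂ = 2.1506

ω₁ = -0.9371, v₂ = 2.1506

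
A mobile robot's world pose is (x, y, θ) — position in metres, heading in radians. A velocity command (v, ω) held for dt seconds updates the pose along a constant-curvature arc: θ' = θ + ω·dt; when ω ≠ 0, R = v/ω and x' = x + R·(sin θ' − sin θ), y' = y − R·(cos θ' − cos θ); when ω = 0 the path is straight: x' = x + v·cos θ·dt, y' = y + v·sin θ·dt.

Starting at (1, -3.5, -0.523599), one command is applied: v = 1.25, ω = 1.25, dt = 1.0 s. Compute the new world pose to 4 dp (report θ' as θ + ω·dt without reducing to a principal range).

θ' = -0.5236 + 1.25·1.0 = 0.7264
R = v/ω = 1.25/1.25 = 1.0000
x' = 1 + 1.0000·(sin 0.7264 − sin -0.5236) = 2.1642
y' = -3.5 − 1.0000·(cos 0.7264 − cos -0.5236) = -3.3815

(2.1642, -3.3815, 0.7264)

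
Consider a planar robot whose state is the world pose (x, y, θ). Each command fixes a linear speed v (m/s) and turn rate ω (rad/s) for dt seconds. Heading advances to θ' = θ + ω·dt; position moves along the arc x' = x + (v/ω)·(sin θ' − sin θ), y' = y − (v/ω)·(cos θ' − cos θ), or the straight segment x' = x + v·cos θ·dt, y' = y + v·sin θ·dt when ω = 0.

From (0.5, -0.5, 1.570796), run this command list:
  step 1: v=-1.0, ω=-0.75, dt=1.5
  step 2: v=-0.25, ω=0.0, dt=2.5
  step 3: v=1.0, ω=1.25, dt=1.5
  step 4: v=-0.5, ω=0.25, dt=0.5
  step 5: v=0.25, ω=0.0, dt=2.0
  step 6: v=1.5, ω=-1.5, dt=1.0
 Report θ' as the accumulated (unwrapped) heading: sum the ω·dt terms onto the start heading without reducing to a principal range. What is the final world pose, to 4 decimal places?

(-0.9543, 0.7959, 0.9458)

step 1: θ'=0.4458 (R=1.3333) → pose (-0.2584, -1.7030, 0.4458)
step 2: θ'=0.4458 (straight) → pose (-0.8223, -1.9725, 0.4458)
step 3: θ'=2.3208 (R=0.8000) → pose (-0.5819, -0.7054, 2.3208)
step 4: θ'=2.4458 (R=-2.0000) → pose (-0.4006, -0.8772, 2.4458)
step 5: θ'=2.4458 (straight) → pose (-0.7843, -0.5567, 2.4458)
step 6: θ'=0.9458 (R=-1.0000) → pose (-0.9543, 0.7959, 0.9458)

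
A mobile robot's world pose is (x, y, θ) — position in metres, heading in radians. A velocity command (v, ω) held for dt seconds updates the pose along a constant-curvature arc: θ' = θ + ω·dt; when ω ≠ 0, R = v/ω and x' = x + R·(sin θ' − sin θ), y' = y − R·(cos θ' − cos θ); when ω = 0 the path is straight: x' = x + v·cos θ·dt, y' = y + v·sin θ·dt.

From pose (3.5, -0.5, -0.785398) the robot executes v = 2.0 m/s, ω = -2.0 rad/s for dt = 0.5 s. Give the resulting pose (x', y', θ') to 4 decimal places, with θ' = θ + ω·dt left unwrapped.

θ' = -0.7854 + -2.0·0.5 = -1.7854
R = v/ω = 2.0/-2.0 = -1.0000
x' = 3.5 + -1.0000·(sin -1.7854 − sin -0.7854) = 3.7700
y' = -0.5 − -1.0000·(cos -1.7854 − cos -0.7854) = -1.4201

(3.7700, -1.4201, -1.7854)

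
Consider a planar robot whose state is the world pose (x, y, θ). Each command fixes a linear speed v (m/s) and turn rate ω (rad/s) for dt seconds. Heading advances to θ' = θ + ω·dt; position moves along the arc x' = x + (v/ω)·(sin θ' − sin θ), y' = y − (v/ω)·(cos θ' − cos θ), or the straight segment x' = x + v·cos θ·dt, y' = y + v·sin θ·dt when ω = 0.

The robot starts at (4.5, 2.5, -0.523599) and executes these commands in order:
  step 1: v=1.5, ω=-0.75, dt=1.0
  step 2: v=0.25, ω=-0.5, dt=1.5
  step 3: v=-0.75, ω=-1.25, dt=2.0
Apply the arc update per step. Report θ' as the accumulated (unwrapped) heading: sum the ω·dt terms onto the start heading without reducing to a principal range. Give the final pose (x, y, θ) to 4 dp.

step 1: θ'=-1.2736 (R=-2.0000) → pose (5.4123, 1.3536, -1.2736)
step 2: θ'=-2.0236 (R=-0.5000) → pose (5.3839, 0.9885, -2.0236)
step 3: θ'=-4.5236 (R=0.6000) → pose (6.5127, 0.8386, -4.5236)

(6.5127, 0.8386, -4.5236)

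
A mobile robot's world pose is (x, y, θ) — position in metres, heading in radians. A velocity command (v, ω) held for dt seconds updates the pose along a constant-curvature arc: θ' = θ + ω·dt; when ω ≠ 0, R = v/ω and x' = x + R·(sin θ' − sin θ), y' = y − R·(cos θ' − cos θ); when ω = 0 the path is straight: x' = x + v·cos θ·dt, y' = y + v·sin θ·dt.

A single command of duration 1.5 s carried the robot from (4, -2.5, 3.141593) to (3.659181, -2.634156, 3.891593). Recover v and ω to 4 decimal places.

v = 0.2500, ω = 0.5000

Δθ = 3.891593 − 3.141593 = 0.750000
ω = Δθ/dt = 0.750000/1.5 = 0.5000
R = Δx/(sin θ' − sin θ) = 0.5000
v = R·ω = 0.5000·0.5000 = 0.2500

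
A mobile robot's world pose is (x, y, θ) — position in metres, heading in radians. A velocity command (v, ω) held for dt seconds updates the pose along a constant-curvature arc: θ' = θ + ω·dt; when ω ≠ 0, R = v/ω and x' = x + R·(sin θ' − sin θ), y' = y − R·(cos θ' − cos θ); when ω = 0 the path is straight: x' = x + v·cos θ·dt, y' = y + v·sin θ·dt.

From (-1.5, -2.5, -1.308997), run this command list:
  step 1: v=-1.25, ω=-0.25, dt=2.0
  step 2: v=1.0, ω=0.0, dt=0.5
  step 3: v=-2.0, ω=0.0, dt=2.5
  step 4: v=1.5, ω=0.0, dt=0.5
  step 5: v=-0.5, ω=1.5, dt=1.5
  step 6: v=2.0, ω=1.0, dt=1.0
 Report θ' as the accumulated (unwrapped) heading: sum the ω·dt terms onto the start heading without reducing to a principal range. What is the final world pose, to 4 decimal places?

(0.0189, 5.5479, 1.4410)

step 1: θ'=-1.8090 (R=5.0000) → pose (-1.5292, -0.0261, -1.8090)
step 2: θ'=-1.8090 (straight) → pose (-1.6472, -0.5120, -1.8090)
step 3: θ'=-1.8090 (straight) → pose (-0.4674, 4.3468, -1.8090)
step 4: θ'=-1.8090 (straight) → pose (-0.6444, 3.6180, -1.8090)
step 5: θ'=0.4410 (R=-0.3333) → pose (-1.1106, 3.9981, 0.4410)
step 6: θ'=1.4410 (R=2.0000) → pose (0.0189, 5.5479, 1.4410)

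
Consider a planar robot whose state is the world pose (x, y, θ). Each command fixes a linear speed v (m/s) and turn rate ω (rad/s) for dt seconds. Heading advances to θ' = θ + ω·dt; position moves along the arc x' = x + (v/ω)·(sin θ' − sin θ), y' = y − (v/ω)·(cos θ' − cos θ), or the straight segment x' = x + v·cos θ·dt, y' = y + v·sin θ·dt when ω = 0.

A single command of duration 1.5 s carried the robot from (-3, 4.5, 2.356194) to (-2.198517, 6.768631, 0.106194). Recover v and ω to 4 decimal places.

v = 2.0000, ω = -1.5000

Δθ = 0.106194 − 2.356194 = -2.250000
ω = Δθ/dt = -2.250000/1.5 = -1.5000
R = −Δy/(cos θ' − cos θ) = -1.3333
v = R·ω = -1.3333·-1.5000 = 2.0000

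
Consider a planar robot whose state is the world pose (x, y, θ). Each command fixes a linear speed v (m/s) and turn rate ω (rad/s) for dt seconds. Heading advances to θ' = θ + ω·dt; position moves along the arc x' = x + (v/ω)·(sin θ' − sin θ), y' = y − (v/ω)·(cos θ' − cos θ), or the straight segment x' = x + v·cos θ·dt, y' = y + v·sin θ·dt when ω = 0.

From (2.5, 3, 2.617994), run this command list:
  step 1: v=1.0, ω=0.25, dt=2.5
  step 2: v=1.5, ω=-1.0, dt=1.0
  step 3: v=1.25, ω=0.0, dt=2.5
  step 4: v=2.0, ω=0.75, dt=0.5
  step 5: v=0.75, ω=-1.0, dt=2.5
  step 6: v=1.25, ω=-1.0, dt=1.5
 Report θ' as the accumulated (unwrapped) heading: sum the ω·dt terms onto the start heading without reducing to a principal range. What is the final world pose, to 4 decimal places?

step 1: θ'=3.2430 (R=4.0000) → pose (0.0951, 3.5154, 3.2430)
step 2: θ'=2.2430 (R=-1.5000) → pose (-1.2304, 4.0736, 2.2430)
step 3: θ'=2.2430 (straight) → pose (-3.1764, 6.5188, 2.2430)
step 4: θ'=2.6180 (R=2.6667) → pose (-3.9296, 7.1676, 2.6180)
step 5: θ'=0.1180 (R=-0.7500) → pose (-3.6429, 8.5619, 0.1180)
step 6: θ'=-1.3820 (R=-1.2500) → pose (-2.2680, 7.5552, -1.3820)

(-2.2680, 7.5552, -1.3820)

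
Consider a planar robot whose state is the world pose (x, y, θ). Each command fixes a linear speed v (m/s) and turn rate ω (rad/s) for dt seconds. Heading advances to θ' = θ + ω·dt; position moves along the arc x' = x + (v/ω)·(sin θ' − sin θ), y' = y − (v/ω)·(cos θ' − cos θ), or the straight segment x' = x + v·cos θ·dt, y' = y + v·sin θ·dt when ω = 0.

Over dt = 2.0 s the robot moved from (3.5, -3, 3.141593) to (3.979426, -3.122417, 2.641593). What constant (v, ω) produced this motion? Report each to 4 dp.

Δθ = 2.641593 − 3.141593 = -0.500000
ω = Δθ/dt = -0.500000/2.0 = -0.2500
R = Δx/(sin θ' − sin θ) = 1.0000
v = R·ω = 1.0000·-0.2500 = -0.2500

v = -0.2500, ω = -0.2500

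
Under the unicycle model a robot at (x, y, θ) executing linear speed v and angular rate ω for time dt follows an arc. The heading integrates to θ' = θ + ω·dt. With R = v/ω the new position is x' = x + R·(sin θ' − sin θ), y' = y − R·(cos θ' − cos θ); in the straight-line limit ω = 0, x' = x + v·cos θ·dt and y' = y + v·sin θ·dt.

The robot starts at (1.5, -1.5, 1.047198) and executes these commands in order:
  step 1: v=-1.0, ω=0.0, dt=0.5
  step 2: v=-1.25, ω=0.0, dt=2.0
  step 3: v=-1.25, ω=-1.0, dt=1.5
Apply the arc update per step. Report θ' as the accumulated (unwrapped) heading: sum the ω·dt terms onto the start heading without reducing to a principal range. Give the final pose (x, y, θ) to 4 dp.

(-1.6294, -4.5971, -0.4528)

step 1: θ'=1.0472 (straight) → pose (1.2500, -1.9330, 1.0472)
step 2: θ'=1.0472 (straight) → pose (0.0000, -4.0981, 1.0472)
step 3: θ'=-0.4528 (R=1.2500) → pose (-1.6294, -4.5971, -0.4528)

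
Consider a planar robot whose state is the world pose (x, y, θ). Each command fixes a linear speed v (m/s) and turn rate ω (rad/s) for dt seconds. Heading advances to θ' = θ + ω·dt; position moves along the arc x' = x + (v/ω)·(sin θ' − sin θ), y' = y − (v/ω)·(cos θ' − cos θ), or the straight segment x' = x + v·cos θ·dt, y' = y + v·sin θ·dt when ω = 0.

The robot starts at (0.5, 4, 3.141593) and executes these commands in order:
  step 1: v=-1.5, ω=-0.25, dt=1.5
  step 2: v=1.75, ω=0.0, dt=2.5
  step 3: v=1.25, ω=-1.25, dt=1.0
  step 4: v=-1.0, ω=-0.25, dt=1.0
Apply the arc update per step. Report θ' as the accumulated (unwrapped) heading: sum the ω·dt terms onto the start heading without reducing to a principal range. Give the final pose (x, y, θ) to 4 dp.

(-2.1834, 5.1887, 1.2666)

step 1: θ'=2.7666 (R=6.0000) → pose (2.6976, 3.5830, 2.7666)
step 2: θ'=2.7666 (straight) → pose (-1.3733, 5.1855, 2.7666)
step 3: θ'=1.5166 (R=-1.0000) → pose (-2.0056, 6.1702, 1.5166)
step 4: θ'=1.2666 (R=4.0000) → pose (-2.1834, 5.1887, 1.2666)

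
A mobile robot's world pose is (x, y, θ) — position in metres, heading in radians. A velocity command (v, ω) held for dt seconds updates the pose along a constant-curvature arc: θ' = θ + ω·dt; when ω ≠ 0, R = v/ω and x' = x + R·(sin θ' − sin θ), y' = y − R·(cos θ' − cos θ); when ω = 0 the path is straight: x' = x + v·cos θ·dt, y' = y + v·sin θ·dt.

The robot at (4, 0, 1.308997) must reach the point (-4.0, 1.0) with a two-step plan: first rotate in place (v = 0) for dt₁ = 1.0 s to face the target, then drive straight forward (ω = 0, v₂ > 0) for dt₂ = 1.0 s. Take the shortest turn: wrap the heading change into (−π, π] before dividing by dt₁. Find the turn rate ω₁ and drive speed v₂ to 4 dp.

heading to target = atan2(1−0, -4−4) = 3.0172
Δθ = wrap(3.0172 − 1.3090) = 1.7082; ω₁ = Δθ/dt₁ = 1.7082
distance = √((-4−4)² + (1−0)²) = 8.0623; v₂ = distance/dt₂ = 8.0623

ω₁ = 1.7082, v₂ = 8.0623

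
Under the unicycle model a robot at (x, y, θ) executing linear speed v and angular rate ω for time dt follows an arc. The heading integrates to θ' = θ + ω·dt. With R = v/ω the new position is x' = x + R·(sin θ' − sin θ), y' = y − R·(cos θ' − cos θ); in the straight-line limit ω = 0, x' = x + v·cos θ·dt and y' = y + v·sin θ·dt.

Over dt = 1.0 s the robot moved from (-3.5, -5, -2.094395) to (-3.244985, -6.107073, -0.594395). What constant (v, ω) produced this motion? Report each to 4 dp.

v = 1.2500, ω = 1.5000

Δθ = -0.594395 − -2.094395 = 1.500000
ω = Δθ/dt = 1.500000/1.0 = 1.5000
R = −Δy/(cos θ' − cos θ) = 0.8333
v = R·ω = 0.8333·1.5000 = 1.2500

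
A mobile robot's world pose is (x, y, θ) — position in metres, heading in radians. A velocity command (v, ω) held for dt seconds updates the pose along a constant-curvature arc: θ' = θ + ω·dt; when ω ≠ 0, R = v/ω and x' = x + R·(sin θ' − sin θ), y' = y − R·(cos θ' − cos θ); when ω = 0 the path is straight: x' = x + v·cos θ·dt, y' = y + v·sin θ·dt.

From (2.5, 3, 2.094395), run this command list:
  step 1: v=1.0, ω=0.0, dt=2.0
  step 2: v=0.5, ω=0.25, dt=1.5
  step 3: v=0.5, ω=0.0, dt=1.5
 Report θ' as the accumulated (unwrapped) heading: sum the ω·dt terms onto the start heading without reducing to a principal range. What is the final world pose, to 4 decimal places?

(0.4265, 5.7640, 2.4694)

step 1: θ'=2.0944 (straight) → pose (1.5000, 4.7321, 2.0944)
step 2: θ'=2.4694 (R=2.0000) → pose (1.0134, 5.2970, 2.4694)
step 3: θ'=2.4694 (straight) → pose (0.4265, 5.7640, 2.4694)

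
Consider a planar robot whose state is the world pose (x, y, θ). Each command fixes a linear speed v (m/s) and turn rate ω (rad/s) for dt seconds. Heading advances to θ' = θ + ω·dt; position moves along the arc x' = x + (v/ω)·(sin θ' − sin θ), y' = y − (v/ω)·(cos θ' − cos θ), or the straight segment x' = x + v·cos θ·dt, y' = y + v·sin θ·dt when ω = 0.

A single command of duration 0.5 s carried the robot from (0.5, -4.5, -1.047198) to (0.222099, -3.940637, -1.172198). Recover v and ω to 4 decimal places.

Δθ = -1.172198 − -1.047198 = -0.125000
ω = Δθ/dt = -0.125000/0.5 = -0.2500
R = −Δy/(cos θ' − cos θ) = 5.0000
v = R·ω = 5.0000·-0.2500 = -1.2500

v = -1.2500, ω = -0.2500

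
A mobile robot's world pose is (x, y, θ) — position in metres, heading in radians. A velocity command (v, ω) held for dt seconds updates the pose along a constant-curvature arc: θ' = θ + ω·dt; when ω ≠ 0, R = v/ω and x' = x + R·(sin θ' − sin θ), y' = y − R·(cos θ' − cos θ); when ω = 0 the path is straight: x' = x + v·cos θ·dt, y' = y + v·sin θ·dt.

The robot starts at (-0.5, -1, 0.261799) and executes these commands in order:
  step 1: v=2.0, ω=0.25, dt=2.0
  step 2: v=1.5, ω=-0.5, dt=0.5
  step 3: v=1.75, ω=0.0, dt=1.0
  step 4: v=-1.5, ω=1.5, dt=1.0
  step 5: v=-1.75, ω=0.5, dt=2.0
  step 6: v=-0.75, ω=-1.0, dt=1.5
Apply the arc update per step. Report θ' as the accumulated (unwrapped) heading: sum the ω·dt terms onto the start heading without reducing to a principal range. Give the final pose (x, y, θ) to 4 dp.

(8.0276, -1.8227, 1.5118)

step 1: θ'=0.7618 (R=8.0000) → pose (2.9512, 0.9386, 0.7618)
step 2: θ'=0.5118 (R=-3.0000) → pose (3.5527, 1.3835, 0.5118)
step 3: θ'=0.5118 (straight) → pose (5.0784, 2.2405, 0.5118)
step 4: θ'=2.0118 (R=-1.0000) → pose (4.6639, 0.9418, 2.0118)
step 5: θ'=3.0118 (R=-3.5000) → pose (7.3760, -1.0348, 3.0118)
step 6: θ'=1.5118 (R=0.7500) → pose (8.0276, -1.8227, 1.5118)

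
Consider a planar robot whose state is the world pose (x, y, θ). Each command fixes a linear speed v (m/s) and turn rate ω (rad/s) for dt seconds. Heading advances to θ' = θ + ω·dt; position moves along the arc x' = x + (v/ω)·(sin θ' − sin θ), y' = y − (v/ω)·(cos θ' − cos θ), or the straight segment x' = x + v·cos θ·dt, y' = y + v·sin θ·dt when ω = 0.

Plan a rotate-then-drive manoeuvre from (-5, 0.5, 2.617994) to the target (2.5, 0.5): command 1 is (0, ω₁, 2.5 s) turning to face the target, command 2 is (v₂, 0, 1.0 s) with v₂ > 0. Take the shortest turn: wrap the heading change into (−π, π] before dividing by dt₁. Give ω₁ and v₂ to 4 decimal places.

heading to target = atan2(0.5−0.5, 2.5−-5) = 0.0000
Δθ = wrap(0.0000 − 2.6180) = -2.6180; ω₁ = Δθ/dt₁ = -1.0472
distance = √((2.5−-5)² + (0.5−0.5)²) = 7.5000; v₂ = distance/dt₂ = 7.5000

ω₁ = -1.0472, v₂ = 7.5000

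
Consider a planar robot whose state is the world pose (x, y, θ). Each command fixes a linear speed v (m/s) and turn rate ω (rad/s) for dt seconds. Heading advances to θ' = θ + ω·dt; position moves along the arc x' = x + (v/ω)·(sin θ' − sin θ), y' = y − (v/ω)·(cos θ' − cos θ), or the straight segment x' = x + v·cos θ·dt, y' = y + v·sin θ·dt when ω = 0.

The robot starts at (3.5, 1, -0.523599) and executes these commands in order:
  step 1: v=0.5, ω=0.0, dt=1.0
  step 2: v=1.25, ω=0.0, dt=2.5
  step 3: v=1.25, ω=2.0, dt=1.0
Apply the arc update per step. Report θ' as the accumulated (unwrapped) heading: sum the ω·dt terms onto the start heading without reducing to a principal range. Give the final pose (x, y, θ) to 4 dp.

step 1: θ'=-0.5236 (straight) → pose (3.9330, 0.7500, -0.5236)
step 2: θ'=-0.5236 (straight) → pose (6.6393, -0.8125, -0.5236)
step 3: θ'=1.4764 (R=0.6250) → pose (7.5741, -0.3301, 1.4764)

(7.5741, -0.3301, 1.4764)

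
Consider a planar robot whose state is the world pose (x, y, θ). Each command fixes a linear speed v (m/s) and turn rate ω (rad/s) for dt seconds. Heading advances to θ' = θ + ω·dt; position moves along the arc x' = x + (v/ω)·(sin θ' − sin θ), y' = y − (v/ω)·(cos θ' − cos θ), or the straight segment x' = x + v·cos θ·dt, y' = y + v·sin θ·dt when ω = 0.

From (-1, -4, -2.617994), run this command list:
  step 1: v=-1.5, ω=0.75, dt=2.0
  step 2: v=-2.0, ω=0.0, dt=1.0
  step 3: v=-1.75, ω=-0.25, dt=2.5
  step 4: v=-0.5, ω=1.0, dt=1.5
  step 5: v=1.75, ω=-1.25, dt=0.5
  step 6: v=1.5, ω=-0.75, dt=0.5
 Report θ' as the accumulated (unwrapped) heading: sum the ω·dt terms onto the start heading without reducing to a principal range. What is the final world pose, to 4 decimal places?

(-0.9519, 4.1355, -1.2430)

step 1: θ'=-1.1180 (R=-2.0000) → pose (-0.2016, -1.3930, -1.1180)
step 2: θ'=-1.1180 (straight) → pose (-1.0765, 0.4055, -1.1180)
step 3: θ'=-1.7430 (R=7.0000) → pose (-1.6784, 4.6673, -1.7430)
step 4: θ'=-0.2430 (R=-0.5000) → pose (-2.0507, 5.2383, -0.2430)
step 5: θ'=-0.8680 (R=-1.4000) → pose (-1.3193, 4.7843, -0.8680)
step 6: θ'=-1.2430 (R=-2.0000) → pose (-0.9519, 4.1355, -1.2430)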